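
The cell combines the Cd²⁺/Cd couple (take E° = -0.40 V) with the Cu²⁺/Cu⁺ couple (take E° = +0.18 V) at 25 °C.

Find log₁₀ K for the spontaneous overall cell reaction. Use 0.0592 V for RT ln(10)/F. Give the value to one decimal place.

Cathode: Cu²⁺/Cu⁺; anode: Cd²⁺/Cd. E°cell = +0.58 V, n = 2.
log K = nE°cell / 0.0592 = (2)(+0.58) / 0.0592 = 19.6.

19.6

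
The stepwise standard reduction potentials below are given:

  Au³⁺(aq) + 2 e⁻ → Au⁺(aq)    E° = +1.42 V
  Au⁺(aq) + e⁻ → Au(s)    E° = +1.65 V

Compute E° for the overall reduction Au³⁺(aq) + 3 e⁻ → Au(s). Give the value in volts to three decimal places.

+1.497 V

Since ΔG° = −nFE° is additive over sequential reductions, n₃E°₃ = n₁E°₁ + n₂E°₂.
E°₃ = (2×+1.42 + 1×+1.65) / 3 = (+4.490) / 3 = +1.497 V.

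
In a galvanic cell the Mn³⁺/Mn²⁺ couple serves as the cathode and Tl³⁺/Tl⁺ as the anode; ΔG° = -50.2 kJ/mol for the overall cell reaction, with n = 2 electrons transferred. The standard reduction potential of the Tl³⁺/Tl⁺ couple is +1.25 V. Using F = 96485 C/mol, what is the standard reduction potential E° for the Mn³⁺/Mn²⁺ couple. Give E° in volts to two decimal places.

+1.51 V

E°cell = −ΔG°/(nF) = −(-50.2×10³)/((2)(96485)) = +0.260 V.
Since Mn³⁺/Mn²⁺ is the cathode and Tl³⁺/Tl⁺ the anode, E°cell = E°(Mn³⁺/Mn²⁺) − E°(Tl³⁺/Tl⁺).
So E°(Mn³⁺/Mn²⁺) = E°cell + E°(Tl³⁺/Tl⁺) = +0.260 + (+1.25) = +1.51 V.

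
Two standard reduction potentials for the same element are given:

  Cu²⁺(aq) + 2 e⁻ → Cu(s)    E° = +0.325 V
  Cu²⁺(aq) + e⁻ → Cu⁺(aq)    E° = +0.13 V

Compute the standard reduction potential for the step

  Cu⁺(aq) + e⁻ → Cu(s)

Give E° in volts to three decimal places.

Sequential free energies add, so n₃E°₃ = n₁E°₁ + n₂E°₂.
With n₃ = 2, and the known step contributing 1×(+0.13) V, the unknown satisfies 1·E° = 2×(+0.325) − 1×(+0.13) = +0.520.
E° = +0.520 / 1 = +0.520 V.

+0.520 V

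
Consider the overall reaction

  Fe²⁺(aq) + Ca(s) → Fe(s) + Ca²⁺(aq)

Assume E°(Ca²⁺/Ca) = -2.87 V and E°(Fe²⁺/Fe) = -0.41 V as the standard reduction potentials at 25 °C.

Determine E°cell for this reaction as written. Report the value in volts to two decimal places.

The Fe²⁺/Fe couple has the higher reduction potential, so it is the cathode; Ca²⁺/Ca is oxidised at the anode.
E°cell = E°(cathode) − E°(anode) = (-0.41) − (-2.87) = +2.46 V.

+2.46 V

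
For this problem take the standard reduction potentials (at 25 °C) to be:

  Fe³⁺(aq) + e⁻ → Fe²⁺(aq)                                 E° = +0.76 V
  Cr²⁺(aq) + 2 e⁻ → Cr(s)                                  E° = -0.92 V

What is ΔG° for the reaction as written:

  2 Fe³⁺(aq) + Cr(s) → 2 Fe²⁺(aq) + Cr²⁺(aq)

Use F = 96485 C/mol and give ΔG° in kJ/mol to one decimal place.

-324.2 kJ/mol

As written, Fe³⁺/Fe²⁺ is reduced (cathode) and Cr²⁺/Cr is oxidised (anode), so E°cell = (+0.76) − (-0.92) = +1.68 V.
Balancing electrons gives n = 2.
ΔG° = −nFE° = −(2)(96485)(+1.68) = -324,190 J = -324.2 kJ/mol.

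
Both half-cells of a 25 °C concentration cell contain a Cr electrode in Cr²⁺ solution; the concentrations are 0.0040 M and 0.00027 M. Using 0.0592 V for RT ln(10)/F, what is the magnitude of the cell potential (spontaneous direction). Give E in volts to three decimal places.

+0.035 V

For a concentration cell E°cell = 0. The 0.0040 M side is the cathode (reduction is favoured where [Cr²⁺] is higher).
With n = 2, E = −(0.0592/2) log([Cr²⁺]ₐₙ/[Cr²⁺]꜀ₐₜ) = −(0.0592/2) log(0.00027/0.004) = −(0.0592/2)(-1.171) = +0.035 V.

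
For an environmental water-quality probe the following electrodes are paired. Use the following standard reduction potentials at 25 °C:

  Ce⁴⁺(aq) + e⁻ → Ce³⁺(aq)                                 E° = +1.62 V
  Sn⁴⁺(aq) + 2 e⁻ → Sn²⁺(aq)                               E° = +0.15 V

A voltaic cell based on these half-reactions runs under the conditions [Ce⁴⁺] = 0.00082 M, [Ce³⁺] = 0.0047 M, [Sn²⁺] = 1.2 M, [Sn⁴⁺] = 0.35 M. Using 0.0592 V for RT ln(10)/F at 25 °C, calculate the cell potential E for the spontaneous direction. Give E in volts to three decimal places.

+1.441 V

Ce⁴⁺/Ce³⁺ is the cathode (higher E°), Sn⁴⁺/Sn²⁺ the anode: E°cell = +1.62 − (+0.15) = +1.47 V, n = 2.
Overall: 2 Ce⁴⁺(aq) + Sn²⁺(aq) → 2 Ce³⁺(aq) + Sn⁴⁺(aq)
Q = [Ce³⁺]^2·[Sn⁴⁺] / ([Ce⁴⁺]^2·[Sn²⁺]); log Q = 0.981.
E = E° − (0.0592/n) log Q = +1.47 − (0.0592/2)(0.981) = +1.441 V.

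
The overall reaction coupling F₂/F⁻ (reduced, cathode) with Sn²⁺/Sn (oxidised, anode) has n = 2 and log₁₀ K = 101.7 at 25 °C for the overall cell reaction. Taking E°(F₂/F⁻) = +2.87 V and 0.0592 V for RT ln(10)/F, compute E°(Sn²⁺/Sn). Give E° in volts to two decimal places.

-0.14 V

E°cell = (0.0592/n)·log K = (0.0592/2)(101.7) = +3.010 V.
Since F₂/F⁻ is the cathode and Sn²⁺/Sn the anode, E°cell = E°(F₂/F⁻) − E°(Sn²⁺/Sn).
So E°(Sn²⁺/Sn) = E°(F₂/F⁻) − E°cell = (+2.87) − (+3.010) = -0.14 V.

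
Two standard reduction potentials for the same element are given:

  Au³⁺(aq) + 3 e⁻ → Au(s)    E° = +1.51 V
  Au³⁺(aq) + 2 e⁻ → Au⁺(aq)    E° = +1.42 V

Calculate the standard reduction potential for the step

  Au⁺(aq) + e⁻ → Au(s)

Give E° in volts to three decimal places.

Sequential free energies add, so n₃E°₃ = n₁E°₁ + n₂E°₂.
With n₃ = 3, and the known step contributing 2×(+1.42) V, the unknown satisfies 1·E° = 3×(+1.51) − 2×(+1.42) = +1.690.
E° = +1.690 / 1 = +1.690 V.

+1.690 V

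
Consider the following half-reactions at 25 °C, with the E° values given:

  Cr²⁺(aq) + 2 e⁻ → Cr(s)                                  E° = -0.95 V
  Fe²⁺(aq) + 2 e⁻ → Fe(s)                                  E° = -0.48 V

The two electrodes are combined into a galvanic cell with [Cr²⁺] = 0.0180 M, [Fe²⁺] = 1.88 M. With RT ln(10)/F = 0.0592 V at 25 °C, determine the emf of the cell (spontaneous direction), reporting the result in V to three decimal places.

Fe²⁺/Fe is the cathode (higher E°), Cr²⁺/Cr the anode: E°cell = -0.48 − (-0.95) = +0.47 V, n = 2.
Overall: Fe²⁺(aq) + Cr(s) → Fe(s) + Cr²⁺(aq)
Q = [Cr²⁺] / ([Fe²⁺]); log Q = -2.019.
E = E° − (0.0592/n) log Q = +0.47 − (0.0592/2)(-2.019) = +0.530 V.

+0.530 V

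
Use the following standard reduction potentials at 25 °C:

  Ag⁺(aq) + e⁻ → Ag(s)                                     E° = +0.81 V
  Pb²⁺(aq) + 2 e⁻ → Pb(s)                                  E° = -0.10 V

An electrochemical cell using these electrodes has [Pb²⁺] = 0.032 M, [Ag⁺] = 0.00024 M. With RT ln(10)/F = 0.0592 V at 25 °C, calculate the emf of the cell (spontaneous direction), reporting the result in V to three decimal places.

+0.740 V

Ag⁺/Ag is the cathode (higher E°), Pb²⁺/Pb the anode: E°cell = +0.81 − (-0.10) = +0.91 V, n = 2.
Overall: 2 Ag⁺(aq) + Pb(s) → 2 Ag(s) + Pb²⁺(aq)
Q = [Pb²⁺] / ([Ag⁺]^2); log Q = 5.745.
E = E° − (0.0592/n) log Q = +0.91 − (0.0592/2)(5.745) = +0.740 V.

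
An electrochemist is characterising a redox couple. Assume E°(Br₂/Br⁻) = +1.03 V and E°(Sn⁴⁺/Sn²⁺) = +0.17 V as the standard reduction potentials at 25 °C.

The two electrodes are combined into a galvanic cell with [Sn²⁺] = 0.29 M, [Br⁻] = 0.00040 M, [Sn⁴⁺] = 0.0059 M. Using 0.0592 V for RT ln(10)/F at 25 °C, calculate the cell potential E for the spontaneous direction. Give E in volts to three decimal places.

+1.111 V

Br₂/Br⁻ is the cathode (higher E°), Sn⁴⁺/Sn²⁺ the anode: E°cell = +1.03 − (+0.17) = +0.86 V, n = 2.
Overall: Br₂(l) + Sn²⁺(aq) → 2 Br⁻(aq) + Sn⁴⁺(aq)
Q = [Br⁻]^2·[Sn⁴⁺] / ([Sn²⁺]); log Q = -8.487.
E = E° − (0.0592/n) log Q = +0.86 − (0.0592/2)(-8.487) = +1.111 V.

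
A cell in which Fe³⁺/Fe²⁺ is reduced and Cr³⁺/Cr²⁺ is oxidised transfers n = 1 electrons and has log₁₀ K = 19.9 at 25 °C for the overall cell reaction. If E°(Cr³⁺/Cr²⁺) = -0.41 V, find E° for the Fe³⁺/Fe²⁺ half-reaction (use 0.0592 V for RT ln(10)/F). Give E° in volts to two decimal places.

+0.77 V

E°cell = (0.0592/n)·log K = (0.0592/1)(19.9) = +1.178 V.
Since Fe³⁺/Fe²⁺ is the cathode and Cr³⁺/Cr²⁺ the anode, E°cell = E°(Fe³⁺/Fe²⁺) − E°(Cr³⁺/Cr²⁺).
So E°(Fe³⁺/Fe²⁺) = E°cell + E°(Cr³⁺/Cr²⁺) = +1.178 + (-0.41) = +0.77 V.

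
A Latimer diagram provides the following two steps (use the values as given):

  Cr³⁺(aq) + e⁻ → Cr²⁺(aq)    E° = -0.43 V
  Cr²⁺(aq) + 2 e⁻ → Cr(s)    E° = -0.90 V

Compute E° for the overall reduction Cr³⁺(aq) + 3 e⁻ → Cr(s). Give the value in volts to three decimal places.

-0.743 V

Standard free energies of sequential steps add: ΔG°₃ = ΔG°₁ + ΔG°₂, so n₃E°₃ = n₁E°₁ + n₂E°₂.
E°₃ = (1×-0.43 + 2×-0.90) / 3 = (-2.230) / 3 = -0.743 V.
Simply averaging or adding the two E° values would be wrong; the electron-weighted sum is required.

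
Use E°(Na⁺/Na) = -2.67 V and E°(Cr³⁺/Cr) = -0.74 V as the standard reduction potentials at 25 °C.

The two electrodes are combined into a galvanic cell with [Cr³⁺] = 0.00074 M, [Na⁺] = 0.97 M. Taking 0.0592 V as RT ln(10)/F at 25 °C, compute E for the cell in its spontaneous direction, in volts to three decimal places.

+1.869 V

Cr³⁺/Cr is the cathode (higher E°), Na⁺/Na the anode: E°cell = -0.74 − (-2.67) = +1.93 V, n = 3.
Overall: Cr³⁺(aq) + 3 Na(s) → Cr(s) + 3 Na⁺(aq)
Q = [Na⁺]^3 / ([Cr³⁺]); log Q = 3.091.
E = E° − (0.0592/n) log Q = +1.93 − (0.0592/3)(3.091) = +1.869 V.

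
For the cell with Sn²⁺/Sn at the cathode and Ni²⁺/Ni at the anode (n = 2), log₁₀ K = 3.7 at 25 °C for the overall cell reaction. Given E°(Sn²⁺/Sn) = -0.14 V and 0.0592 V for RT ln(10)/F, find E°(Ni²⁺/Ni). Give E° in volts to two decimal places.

E°cell = (0.0592/n)·log K = (0.0592/2)(3.7) = +0.110 V.
Since Sn²⁺/Sn is the cathode and Ni²⁺/Ni the anode, E°cell = E°(Sn²⁺/Sn) − E°(Ni²⁺/Ni).
So E°(Ni²⁺/Ni) = E°(Sn²⁺/Sn) − E°cell = (-0.14) − (+0.110) = -0.25 V.

-0.25 V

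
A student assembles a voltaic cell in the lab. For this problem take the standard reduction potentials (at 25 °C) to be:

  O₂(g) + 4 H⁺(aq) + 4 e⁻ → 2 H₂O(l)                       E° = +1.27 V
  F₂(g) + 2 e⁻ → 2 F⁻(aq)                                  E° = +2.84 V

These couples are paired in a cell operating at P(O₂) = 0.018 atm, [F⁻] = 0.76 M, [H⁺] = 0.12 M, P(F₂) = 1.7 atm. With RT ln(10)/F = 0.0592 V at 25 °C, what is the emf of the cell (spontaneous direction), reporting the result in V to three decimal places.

F₂/F⁻ is the cathode (higher E°), O₂/H₂O the anode: E°cell = +2.84 − (+1.27) = +1.57 V, n = 4.
Overall: 2 F₂(g) + 2 H₂O(l) → 4 F⁻(aq) + O₂(g) + 4 H⁺(aq)
Q = [F⁻]^4·P(O₂)·[H⁺]^4 / (P(F₂)^2); log Q = -6.366.
E = E° − (0.0592/n) log Q = +1.57 − (0.0592/4)(-6.366) = +1.664 V.

+1.664 V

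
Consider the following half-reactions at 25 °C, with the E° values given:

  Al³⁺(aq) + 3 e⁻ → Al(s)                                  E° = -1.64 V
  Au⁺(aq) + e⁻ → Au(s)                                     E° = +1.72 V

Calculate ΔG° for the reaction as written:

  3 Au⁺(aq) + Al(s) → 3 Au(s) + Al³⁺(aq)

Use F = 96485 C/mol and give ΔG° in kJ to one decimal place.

As written, Au⁺/Au is reduced (cathode) and Al³⁺/Al is oxidised (anode), so E°cell = (+1.72) − (-1.64) = +3.36 V.
Balancing electrons gives n = 3.
ΔG° = −nFE° = −(3)(96485)(+3.36) = -972,569 J = -972.6 kJ.

-972.6 kJ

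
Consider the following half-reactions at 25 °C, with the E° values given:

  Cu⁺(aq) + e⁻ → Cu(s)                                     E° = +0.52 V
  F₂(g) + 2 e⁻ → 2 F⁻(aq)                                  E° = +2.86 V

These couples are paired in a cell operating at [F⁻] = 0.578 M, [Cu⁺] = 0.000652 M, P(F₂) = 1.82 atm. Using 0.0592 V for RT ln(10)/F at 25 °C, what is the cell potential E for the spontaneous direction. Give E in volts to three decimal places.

+2.550 V

F₂/F⁻ is the cathode (higher E°), Cu⁺/Cu the anode: E°cell = +2.86 − (+0.52) = +2.34 V, n = 2.
Overall: F₂(g) + 2 Cu(s) → 2 F⁻(aq) + 2 Cu⁺(aq)
Q = [F⁻]^2·[Cu⁺]^2 / (P(F₂)); log Q = -7.108.
E = E° − (0.0592/n) log Q = +2.34 − (0.0592/2)(-7.108) = +2.550 V.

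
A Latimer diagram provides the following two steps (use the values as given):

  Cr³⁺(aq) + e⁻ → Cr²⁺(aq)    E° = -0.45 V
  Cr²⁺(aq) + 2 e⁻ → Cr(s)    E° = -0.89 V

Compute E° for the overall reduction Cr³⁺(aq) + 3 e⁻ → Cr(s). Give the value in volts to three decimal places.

-0.743 V

Adding the free-energy changes (−nFE°) of the two steps gives −n₃FE°₃ = −n₁FE°₁ − n₂FE°₂.
E°₃ = (1×-0.45 + 2×-0.89) / 3 = (-2.230) / 3 = -0.743 V.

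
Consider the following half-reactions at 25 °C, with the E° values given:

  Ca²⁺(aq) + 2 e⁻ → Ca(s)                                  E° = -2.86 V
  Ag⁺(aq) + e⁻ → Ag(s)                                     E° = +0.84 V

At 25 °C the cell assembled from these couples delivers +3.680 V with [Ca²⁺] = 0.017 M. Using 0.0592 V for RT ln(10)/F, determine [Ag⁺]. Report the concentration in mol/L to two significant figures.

0.060 M

Ag⁺/Ag is the cathode, Ca²⁺/Ca the anode: E°cell = +3.70 V, n = 2.
Overall reaction: 2 Ag⁺(aq) + Ca(s) → 2 Ag(s) + Ca²⁺(aq); Q = [Ca²⁺]^1/[Ag⁺]^2.
From E = E° − (0.0592/n) log Q: log Q = (E° − E)·n/0.0592 = (+3.70 − (+3.680))·2/0.0592 = 0.6757.
So 2·log[Ag⁺] = 1·log(0.017) − log Q = -1.7696 − (0.6757) = -2.4453; log[Ag⁺] = -2.4453 / 2 = -1.2227; [Ag⁺] = 10^(-1.2227) ≈ 0.060 M.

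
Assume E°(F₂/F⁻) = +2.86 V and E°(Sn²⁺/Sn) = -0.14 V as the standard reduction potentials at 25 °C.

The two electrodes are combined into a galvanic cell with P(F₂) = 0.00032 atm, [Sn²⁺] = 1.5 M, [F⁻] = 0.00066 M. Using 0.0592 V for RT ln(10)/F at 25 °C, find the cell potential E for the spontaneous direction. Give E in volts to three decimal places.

F₂/F⁻ is the cathode (higher E°), Sn²⁺/Sn the anode: E°cell = +2.86 − (-0.14) = +3.00 V, n = 2.
Overall: F₂(g) + Sn(s) → 2 F⁻(aq) + Sn²⁺(aq)
Q = [F⁻]^2·[Sn²⁺] / (P(F₂)); log Q = -2.690.
E = E° − (0.0592/n) log Q = +3.00 − (0.0592/2)(-2.690) = +3.080 V.

+3.080 V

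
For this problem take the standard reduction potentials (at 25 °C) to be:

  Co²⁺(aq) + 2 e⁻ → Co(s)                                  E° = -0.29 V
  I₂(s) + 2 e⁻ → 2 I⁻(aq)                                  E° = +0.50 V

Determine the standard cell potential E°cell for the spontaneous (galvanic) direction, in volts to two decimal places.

The I₂/I⁻ couple has the higher reduction potential, so it is the cathode; Co²⁺/Co is oxidised at the anode.
E°cell = E°(cathode) − E°(anode) = (+0.50) − (-0.29) = +0.79 V.

+0.79 V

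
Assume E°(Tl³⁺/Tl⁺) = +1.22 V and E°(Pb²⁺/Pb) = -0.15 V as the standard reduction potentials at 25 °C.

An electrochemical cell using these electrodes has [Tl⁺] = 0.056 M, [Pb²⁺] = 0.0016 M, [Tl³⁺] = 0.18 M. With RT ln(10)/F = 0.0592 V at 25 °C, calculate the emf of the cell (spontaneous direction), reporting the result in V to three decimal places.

+1.468 V

Tl³⁺/Tl⁺ is the cathode (higher E°), Pb²⁺/Pb the anode: E°cell = +1.22 − (-0.15) = +1.37 V, n = 2.
Overall: Tl³⁺(aq) + Pb(s) → Tl⁺(aq) + Pb²⁺(aq)
Q = [Tl⁺]·[Pb²⁺] / ([Tl³⁺]); log Q = -3.303.
E = E° − (0.0592/n) log Q = +1.37 − (0.0592/2)(-3.303) = +1.468 V.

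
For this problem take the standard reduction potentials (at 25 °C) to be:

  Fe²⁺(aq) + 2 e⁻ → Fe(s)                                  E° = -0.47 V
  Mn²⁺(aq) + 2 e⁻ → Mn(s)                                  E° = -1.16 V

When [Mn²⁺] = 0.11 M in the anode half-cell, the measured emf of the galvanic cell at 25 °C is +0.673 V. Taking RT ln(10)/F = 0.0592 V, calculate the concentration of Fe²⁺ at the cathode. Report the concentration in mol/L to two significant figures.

Fe²⁺/Fe is the cathode, Mn²⁺/Mn the anode: E°cell = +0.69 V, n = 2.
Overall reaction: Fe²⁺(aq) + Mn(s) → Fe(s) + Mn²⁺(aq); Q = [Mn²⁺]^1/[Fe²⁺]^1.
From E = E° − (0.0592/n) log Q: log Q = (E° − E)·n/0.0592 = (+0.69 − (+0.673))·2/0.0592 = 0.5743.
So 1·log[Fe²⁺] = 1·log(0.11) − log Q = -0.9586 − (0.5743) = -1.5329; [Fe²⁺] = 10^(-1.5329) ≈ 0.029 M.

0.029 M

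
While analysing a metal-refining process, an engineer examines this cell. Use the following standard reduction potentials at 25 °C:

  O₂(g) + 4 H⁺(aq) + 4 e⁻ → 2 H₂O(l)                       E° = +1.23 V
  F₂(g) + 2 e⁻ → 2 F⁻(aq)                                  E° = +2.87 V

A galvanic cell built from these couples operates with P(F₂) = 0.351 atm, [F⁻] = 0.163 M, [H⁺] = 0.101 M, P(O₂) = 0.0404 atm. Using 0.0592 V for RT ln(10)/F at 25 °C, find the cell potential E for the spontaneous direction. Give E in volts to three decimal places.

+1.753 V

F₂/F⁻ is the cathode (higher E°), O₂/H₂O the anode: E°cell = +2.87 − (+1.23) = +1.64 V, n = 4.
Overall: 2 F₂(g) + 2 H₂O(l) → 4 F⁻(aq) + O₂(g) + 4 H⁺(aq)
Q = [F⁻]^4·P(O₂)·[H⁺]^4 / (P(F₂)^2); log Q = -7.618.
E = E° − (0.0592/n) log Q = +1.64 − (0.0592/4)(-7.618) = +1.753 V.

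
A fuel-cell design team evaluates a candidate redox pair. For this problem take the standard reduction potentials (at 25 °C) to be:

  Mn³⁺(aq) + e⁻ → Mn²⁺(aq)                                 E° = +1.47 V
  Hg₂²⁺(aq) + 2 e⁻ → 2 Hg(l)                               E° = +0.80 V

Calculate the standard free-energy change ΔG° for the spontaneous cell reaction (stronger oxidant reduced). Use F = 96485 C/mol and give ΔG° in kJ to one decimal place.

-129.3 kJ

Mn³⁺/Mn²⁺ (E° = +1.47 V) is the cathode; Hg₂²⁺/Hg (E° = +0.80 V) is the anode, so E°cell = +0.67 V.
Balancing electrons gives n = 2 (lcm of 1 and 2).
ΔG° = −nFE° = −(2)(96485)(+0.67) = -129,290 J = -129.3 kJ.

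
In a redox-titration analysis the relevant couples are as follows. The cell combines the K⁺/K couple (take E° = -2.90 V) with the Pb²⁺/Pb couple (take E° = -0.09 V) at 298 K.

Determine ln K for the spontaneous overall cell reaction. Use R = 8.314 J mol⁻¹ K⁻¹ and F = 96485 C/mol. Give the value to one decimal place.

Cathode: Pb²⁺/Pb; anode: K⁺/K. E°cell = (-0.09) − (-2.90) = +2.81 V, with n = 2.
ΔG° = −nFE° = −RT ln K, so ln K = nFE°/(RT) = (2)(96485)(+2.81) / ((8.314)(298)) = 218.862.

218.9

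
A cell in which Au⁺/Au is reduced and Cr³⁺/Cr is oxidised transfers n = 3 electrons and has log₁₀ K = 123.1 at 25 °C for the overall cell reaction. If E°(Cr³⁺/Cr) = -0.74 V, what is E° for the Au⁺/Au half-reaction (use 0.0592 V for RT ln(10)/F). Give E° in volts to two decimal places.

+1.69 V

E°cell = (0.0592/n)·log K = (0.0592/3)(123.1) = +2.429 V.
Since Au⁺/Au is the cathode and Cr³⁺/Cr the anode, E°cell = E°(Au⁺/Au) − E°(Cr³⁺/Cr).
So E°(Au⁺/Au) = E°cell + E°(Cr³⁺/Cr) = +2.429 + (-0.74) = +1.69 V.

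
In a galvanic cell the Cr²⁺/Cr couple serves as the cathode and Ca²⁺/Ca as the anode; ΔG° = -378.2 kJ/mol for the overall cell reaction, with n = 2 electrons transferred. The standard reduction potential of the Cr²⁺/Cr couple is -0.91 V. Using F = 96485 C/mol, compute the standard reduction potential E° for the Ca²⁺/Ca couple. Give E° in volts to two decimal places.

E°cell = −ΔG°/(nF) = −(-378.2×10³)/((2)(96485)) = +1.960 V.
Since Cr²⁺/Cr is the cathode and Ca²⁺/Ca the anode, E°cell = E°(Cr²⁺/Cr) − E°(Ca²⁺/Ca).
So E°(Ca²⁺/Ca) = E°(Cr²⁺/Cr) − E°cell = (-0.91) − (+1.960) = -2.87 V.

-2.87 V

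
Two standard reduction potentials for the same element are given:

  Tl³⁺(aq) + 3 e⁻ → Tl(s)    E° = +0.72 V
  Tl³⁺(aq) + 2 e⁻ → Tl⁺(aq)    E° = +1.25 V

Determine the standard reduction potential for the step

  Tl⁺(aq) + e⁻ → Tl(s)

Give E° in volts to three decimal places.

-0.340 V

Sequential free energies add, so n₃E°₃ = n₁E°₁ + n₂E°₂.
With n₃ = 3, and the known step contributing 2×(+1.25) V, the unknown satisfies 1·E° = 3×(+0.72) − 2×(+1.25) = -0.340.
E° = -0.340 / 1 = -0.340 V.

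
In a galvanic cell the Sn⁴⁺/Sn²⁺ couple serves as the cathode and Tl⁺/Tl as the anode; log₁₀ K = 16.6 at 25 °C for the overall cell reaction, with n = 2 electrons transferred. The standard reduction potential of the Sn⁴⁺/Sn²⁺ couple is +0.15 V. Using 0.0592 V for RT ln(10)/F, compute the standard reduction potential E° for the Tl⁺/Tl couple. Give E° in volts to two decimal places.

-0.34 V

E°cell = (0.0592/n)·log K = (0.0592/2)(16.6) = +0.491 V.
Since Sn⁴⁺/Sn²⁺ is the cathode and Tl⁺/Tl the anode, E°cell = E°(Sn⁴⁺/Sn²⁺) − E°(Tl⁺/Tl).
So E°(Tl⁺/Tl) = E°(Sn⁴⁺/Sn²⁺) − E°cell = (+0.15) − (+0.491) = -0.34 V.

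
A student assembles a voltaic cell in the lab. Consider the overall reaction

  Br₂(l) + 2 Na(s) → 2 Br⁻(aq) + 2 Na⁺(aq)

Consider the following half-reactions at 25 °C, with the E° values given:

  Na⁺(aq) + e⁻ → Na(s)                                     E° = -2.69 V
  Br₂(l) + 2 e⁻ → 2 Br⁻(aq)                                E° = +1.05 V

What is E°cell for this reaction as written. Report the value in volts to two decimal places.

The Br₂/Br⁻ couple has the higher reduction potential, so it is the cathode; Na⁺/Na is oxidised at the anode.
E°cell = E°(cathode) − E°(anode) = (+1.05) − (-2.69) = +3.74 V.

+3.74 V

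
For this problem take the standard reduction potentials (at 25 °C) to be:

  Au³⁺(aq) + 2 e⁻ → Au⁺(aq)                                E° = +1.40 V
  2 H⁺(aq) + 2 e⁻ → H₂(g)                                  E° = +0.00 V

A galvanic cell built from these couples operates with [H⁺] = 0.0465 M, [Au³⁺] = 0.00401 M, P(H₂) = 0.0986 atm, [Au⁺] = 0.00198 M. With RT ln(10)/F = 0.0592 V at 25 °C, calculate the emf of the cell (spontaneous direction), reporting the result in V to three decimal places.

Au³⁺/Au⁺ is the cathode (higher E°), H⁺/H₂ the anode: E°cell = +1.40 − (+0.00) = +1.40 V, n = 2.
Overall: Au³⁺(aq) + H₂(g) → Au⁺(aq) + 2 H⁺(aq)
Q = [Au⁺]·[H⁺]^2 / ([Au³⁺]·P(H₂)); log Q = -1.965.
E = E° − (0.0592/n) log Q = +1.40 − (0.0592/2)(-1.965) = +1.458 V.

+1.458 V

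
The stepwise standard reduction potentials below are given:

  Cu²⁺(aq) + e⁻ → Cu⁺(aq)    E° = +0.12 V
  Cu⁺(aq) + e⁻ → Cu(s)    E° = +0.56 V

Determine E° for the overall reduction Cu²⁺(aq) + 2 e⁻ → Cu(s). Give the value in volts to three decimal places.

+0.340 V

Adding the free-energy changes (−nFE°) of the two steps gives −n₃FE°₃ = −n₁FE°₁ − n₂FE°₂.
E°₃ = (1×+0.12 + 1×+0.56) / 2 = (+0.680) / 2 = +0.340 V.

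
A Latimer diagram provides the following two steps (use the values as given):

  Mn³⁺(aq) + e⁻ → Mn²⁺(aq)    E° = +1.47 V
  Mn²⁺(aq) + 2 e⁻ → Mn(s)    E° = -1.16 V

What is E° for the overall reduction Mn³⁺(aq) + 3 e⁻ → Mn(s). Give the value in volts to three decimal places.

-0.283 V

Since ΔG° = −nFE° is additive over sequential reductions, n₃E°₃ = n₁E°₁ + n₂E°₂.
E°₃ = (1×+1.47 + 2×-1.16) / 3 = (-0.850) / 3 = -0.283 V.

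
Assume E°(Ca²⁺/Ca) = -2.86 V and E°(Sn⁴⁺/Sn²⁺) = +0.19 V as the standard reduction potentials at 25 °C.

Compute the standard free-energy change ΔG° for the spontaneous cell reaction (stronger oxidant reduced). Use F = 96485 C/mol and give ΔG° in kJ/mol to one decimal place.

-588.6 kJ/mol

Sn⁴⁺/Sn²⁺ (E° = +0.19 V) is the cathode; Ca²⁺/Ca (E° = -2.86 V) is the anode, so E°cell = +3.05 V.
Balancing electrons gives n = 2 (lcm of 2 and 2).
ΔG° = −nFE° = −(2)(96485)(+3.05) = -588,558 J = -588.6 kJ/mol.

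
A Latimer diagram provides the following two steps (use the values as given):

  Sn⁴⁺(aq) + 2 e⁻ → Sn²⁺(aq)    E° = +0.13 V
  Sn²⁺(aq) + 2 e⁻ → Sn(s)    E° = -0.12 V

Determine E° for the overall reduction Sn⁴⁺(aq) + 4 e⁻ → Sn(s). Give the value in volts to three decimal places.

+0.005 V

Standard free energies of sequential steps add: ΔG°₃ = ΔG°₁ + ΔG°₂, so n₃E°₃ = n₁E°₁ + n₂E°₂.
E°₃ = (2×+0.13 + 2×-0.12) / 4 = (+0.020) / 4 = +0.005 V.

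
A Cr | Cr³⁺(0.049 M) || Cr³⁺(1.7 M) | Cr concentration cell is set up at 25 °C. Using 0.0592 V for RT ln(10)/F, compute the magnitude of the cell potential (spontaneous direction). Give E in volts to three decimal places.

+0.030 V

For a concentration cell E°cell = 0. The 1.7 M side is the cathode (reduction is favoured where [Cr³⁺] is higher).
With n = 3, E = −(0.0592/3) log([Cr³⁺]ₐₙ/[Cr³⁺]꜀ₐₜ) = −(0.0592/3) log(0.049/1.7) = −(0.0592/3)(-1.540) = +0.030 V.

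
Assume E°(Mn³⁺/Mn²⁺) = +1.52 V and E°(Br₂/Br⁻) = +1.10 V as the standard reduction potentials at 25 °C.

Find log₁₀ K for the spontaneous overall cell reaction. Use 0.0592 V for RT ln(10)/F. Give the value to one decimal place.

14.2

Cathode: Mn³⁺/Mn²⁺; anode: Br₂/Br⁻. E°cell = +0.42 V, n = 2.
log K = nE°cell / 0.0592 = (2)(+0.42) / 0.0592 = 14.2.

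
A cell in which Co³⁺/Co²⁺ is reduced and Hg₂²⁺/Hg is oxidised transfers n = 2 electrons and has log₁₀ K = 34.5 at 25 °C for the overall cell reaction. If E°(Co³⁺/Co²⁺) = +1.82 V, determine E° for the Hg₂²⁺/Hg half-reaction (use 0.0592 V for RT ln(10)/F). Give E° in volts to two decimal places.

E°cell = (0.0592/n)·log K = (0.0592/2)(34.5) = +1.021 V.
Since Co³⁺/Co²⁺ is the cathode and Hg₂²⁺/Hg the anode, E°cell = E°(Co³⁺/Co²⁺) − E°(Hg₂²⁺/Hg).
So E°(Hg₂²⁺/Hg) = E°(Co³⁺/Co²⁺) − E°cell = (+1.82) − (+1.021) = +0.80 V.

+0.80 V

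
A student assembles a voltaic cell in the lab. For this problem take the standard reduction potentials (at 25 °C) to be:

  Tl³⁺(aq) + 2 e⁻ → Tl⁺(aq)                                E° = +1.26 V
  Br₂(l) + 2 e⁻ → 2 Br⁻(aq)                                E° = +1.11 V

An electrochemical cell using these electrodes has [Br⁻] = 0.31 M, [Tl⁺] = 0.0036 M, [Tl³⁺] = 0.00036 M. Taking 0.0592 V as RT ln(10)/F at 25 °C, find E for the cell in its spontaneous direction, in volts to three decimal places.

+0.090 V

Tl³⁺/Tl⁺ is the cathode (higher E°), Br₂/Br⁻ the anode: E°cell = +1.26 − (+1.11) = +0.15 V, n = 2.
Overall: Tl³⁺(aq) + 2 Br⁻(aq) → Tl⁺(aq) + Br₂(l)
Q = [Tl⁺] / ([Tl³⁺]·[Br⁻]^2); log Q = 2.017.
E = E° − (0.0592/n) log Q = +0.15 − (0.0592/2)(2.017) = +0.090 V.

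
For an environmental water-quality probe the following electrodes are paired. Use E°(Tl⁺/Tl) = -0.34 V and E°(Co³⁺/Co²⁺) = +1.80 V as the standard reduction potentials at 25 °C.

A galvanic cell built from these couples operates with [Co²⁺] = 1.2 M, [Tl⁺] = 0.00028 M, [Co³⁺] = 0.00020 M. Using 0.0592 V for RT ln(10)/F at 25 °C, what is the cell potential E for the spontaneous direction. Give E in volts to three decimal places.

Co³⁺/Co²⁺ is the cathode (higher E°), Tl⁺/Tl the anode: E°cell = +1.80 − (-0.34) = +2.14 V, n = 1.
Overall: Co³⁺(aq) + Tl(s) → Co²⁺(aq) + Tl⁺(aq)
Q = [Co²⁺]·[Tl⁺] / ([Co³⁺]); log Q = 0.225.
E = E° − (0.0592/n) log Q = +2.14 − (0.0592/1)(0.225) = +2.127 V.

+2.127 V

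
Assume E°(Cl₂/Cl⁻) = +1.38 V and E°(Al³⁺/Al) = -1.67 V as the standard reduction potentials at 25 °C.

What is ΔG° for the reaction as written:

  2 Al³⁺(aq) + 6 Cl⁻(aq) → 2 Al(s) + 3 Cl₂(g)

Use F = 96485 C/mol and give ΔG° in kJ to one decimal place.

As written, Al³⁺/Al is reduced (cathode) and Cl₂/Cl⁻ is oxidised (anode), so E°cell = (-1.67) − (+1.38) = -3.05 V.
Balancing electrons gives n = 6.
ΔG° = −nFE° = −(6)(96485)(-3.05) = 1,765,676 J = +1765.7 kJ.

+1765.7 kJ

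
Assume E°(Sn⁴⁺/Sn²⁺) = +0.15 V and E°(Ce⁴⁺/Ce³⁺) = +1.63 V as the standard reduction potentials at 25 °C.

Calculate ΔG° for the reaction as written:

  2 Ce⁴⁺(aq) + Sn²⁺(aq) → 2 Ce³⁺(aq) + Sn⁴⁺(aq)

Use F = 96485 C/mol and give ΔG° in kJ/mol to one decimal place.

-285.6 kJ/mol

As written, Ce⁴⁺/Ce³⁺ is reduced (cathode) and Sn⁴⁺/Sn²⁺ is oxidised (anode), so E°cell = (+1.63) − (+0.15) = +1.48 V.
Balancing electrons gives n = 2.
ΔG° = −nFE° = −(2)(96485)(+1.48) = -285,596 J = -285.6 kJ/mol.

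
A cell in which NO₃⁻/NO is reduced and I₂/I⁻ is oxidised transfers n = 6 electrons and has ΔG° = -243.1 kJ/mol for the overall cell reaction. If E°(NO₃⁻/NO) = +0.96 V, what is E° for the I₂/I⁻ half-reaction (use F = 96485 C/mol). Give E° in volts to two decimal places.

+0.54 V

E°cell = −ΔG°/(nF) = −(-243.1×10³)/((6)(96485)) = +0.420 V.
Since NO₃⁻/NO is the cathode and I₂/I⁻ the anode, E°cell = E°(NO₃⁻/NO) − E°(I₂/I⁻).
So E°(I₂/I⁻) = E°(NO₃⁻/NO) − E°cell = (+0.96) − (+0.420) = +0.54 V.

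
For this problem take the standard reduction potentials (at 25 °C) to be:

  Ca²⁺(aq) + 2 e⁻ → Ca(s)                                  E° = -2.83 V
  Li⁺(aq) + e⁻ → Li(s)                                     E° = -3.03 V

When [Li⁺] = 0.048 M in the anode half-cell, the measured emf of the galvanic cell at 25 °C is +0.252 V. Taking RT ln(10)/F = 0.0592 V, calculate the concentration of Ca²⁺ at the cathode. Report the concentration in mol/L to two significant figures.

0.13 M

Ca²⁺/Ca is the cathode, Li⁺/Li the anode: E°cell = +0.20 V, n = 2.
Overall reaction: Ca²⁺(aq) + 2 Li(s) → Ca(s) + 2 Li⁺(aq); Q = [Li⁺]^2/[Ca²⁺]^1.
From E = E° − (0.0592/n) log Q: log Q = (E° − E)·n/0.0592 = (+0.20 − (+0.252))·2/0.0592 = -1.7568.
So 1·log[Ca²⁺] = 2·log(0.048) − log Q = -2.6375 − (-1.7568) = -0.8807; [Ca²⁺] = 10^(-0.8807) ≈ 0.13 M.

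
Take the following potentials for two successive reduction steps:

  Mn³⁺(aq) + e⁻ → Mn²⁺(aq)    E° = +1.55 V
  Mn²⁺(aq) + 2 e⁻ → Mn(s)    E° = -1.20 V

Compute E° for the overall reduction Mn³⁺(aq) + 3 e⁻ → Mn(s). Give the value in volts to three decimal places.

-0.283 V

Since ΔG° = −nFE° is additive over sequential reductions, n₃E°₃ = n₁E°₁ + n₂E°₂.
E°₃ = (1×+1.55 + 2×-1.20) / 3 = (-0.850) / 3 = -0.283 V.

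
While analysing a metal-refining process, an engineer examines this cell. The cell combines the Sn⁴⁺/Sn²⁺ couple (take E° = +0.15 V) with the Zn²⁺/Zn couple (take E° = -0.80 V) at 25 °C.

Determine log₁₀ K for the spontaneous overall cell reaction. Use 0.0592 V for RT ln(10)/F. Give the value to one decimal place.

Cathode: Sn⁴⁺/Sn²⁺; anode: Zn²⁺/Zn. E°cell = +0.95 V, n = 2.
log K = nE°cell / 0.0592 = (2)(+0.95) / 0.0592 = 32.1.

32.1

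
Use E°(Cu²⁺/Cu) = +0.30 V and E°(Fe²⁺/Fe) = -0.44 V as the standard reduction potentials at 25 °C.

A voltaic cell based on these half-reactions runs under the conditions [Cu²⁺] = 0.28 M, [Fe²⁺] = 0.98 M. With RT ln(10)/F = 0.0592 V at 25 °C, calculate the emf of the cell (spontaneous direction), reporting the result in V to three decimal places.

+0.724 V

Cu²⁺/Cu is the cathode (higher E°), Fe²⁺/Fe the anode: E°cell = +0.30 − (-0.44) = +0.74 V, n = 2.
Overall: Cu²⁺(aq) + Fe(s) → Cu(s) + Fe²⁺(aq)
Q = [Fe²⁺] / ([Cu²⁺]); log Q = 0.544.
E = E° − (0.0592/n) log Q = +0.74 − (0.0592/2)(0.544) = +0.724 V.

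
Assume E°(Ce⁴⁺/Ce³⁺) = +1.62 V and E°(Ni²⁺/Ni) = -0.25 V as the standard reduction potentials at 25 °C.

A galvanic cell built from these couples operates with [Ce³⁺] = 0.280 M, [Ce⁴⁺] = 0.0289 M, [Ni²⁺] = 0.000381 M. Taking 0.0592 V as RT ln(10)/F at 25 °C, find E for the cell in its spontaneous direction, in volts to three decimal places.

+1.913 V

Ce⁴⁺/Ce³⁺ is the cathode (higher E°), Ni²⁺/Ni the anode: E°cell = +1.62 − (-0.25) = +1.87 V, n = 2.
Overall: 2 Ce⁴⁺(aq) + Ni(s) → 2 Ce³⁺(aq) + Ni²⁺(aq)
Q = [Ce³⁺]^2·[Ni²⁺] / ([Ce⁴⁺]^2); log Q = -1.447.
E = E° − (0.0592/n) log Q = +1.87 − (0.0592/2)(-1.447) = +1.913 V.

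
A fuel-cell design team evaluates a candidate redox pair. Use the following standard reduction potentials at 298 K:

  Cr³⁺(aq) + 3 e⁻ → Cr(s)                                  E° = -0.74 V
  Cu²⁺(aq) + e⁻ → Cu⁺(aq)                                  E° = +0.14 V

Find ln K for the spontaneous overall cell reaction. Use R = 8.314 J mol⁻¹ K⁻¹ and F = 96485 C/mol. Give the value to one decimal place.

102.8

Cathode: Cu²⁺/Cu⁺; anode: Cr³⁺/Cr. E°cell = (+0.14) − (-0.74) = +0.88 V, with n = 3.
ΔG° = −nFE° = −RT ln K, so ln K = nFE°/(RT) = (3)(96485)(+0.88) / ((8.314)(298)) = 102.810.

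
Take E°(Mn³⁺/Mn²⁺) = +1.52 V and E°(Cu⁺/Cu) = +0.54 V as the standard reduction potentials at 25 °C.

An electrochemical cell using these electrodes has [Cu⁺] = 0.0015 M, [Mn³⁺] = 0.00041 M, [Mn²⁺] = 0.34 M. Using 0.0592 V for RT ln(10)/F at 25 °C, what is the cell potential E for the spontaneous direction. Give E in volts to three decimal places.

+0.974 V

Mn³⁺/Mn²⁺ is the cathode (higher E°), Cu⁺/Cu the anode: E°cell = +1.52 − (+0.54) = +0.98 V, n = 1.
Overall: Mn³⁺(aq) + Cu(s) → Mn²⁺(aq) + Cu⁺(aq)
Q = [Mn²⁺]·[Cu⁺] / ([Mn³⁺]); log Q = 0.095.
E = E° − (0.0592/n) log Q = +0.98 − (0.0592/1)(0.095) = +0.974 V.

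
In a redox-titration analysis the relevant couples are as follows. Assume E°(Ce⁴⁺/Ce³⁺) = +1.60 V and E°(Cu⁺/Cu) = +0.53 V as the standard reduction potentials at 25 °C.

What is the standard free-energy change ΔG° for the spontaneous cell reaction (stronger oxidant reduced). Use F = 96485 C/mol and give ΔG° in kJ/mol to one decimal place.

Ce⁴⁺/Ce³⁺ (E° = +1.60 V) is the cathode; Cu⁺/Cu (E° = +0.53 V) is the anode, so E°cell = +1.07 V.
Balancing electrons gives n = 1 (lcm of 1 and 1).
ΔG° = −nFE° = −(1)(96485)(+1.07) = -103,239 J = -103.2 kJ/mol.

-103.2 kJ/mol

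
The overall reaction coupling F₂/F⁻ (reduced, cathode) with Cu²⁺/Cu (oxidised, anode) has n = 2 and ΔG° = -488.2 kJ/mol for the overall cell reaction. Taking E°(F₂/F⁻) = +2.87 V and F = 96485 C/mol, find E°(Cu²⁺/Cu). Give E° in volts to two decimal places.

+0.34 V

E°cell = −ΔG°/(nF) = −(-488.2×10³)/((2)(96485)) = +2.530 V.
Since F₂/F⁻ is the cathode and Cu²⁺/Cu the anode, E°cell = E°(F₂/F⁻) − E°(Cu²⁺/Cu).
So E°(Cu²⁺/Cu) = E°(F₂/F⁻) − E°cell = (+2.87) − (+2.530) = +0.34 V.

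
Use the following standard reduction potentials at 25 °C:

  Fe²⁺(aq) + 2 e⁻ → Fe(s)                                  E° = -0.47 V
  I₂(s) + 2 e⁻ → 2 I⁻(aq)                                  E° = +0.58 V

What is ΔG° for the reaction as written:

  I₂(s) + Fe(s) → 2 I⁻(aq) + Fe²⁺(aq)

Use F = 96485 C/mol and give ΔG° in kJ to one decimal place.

-202.6 kJ

As written, I₂/I⁻ is reduced (cathode) and Fe²⁺/Fe is oxidised (anode), so E°cell = (+0.58) − (-0.47) = +1.05 V.
Balancing electrons gives n = 2.
ΔG° = −nFE° = −(2)(96485)(+1.05) = -202,618 J = -202.6 kJ.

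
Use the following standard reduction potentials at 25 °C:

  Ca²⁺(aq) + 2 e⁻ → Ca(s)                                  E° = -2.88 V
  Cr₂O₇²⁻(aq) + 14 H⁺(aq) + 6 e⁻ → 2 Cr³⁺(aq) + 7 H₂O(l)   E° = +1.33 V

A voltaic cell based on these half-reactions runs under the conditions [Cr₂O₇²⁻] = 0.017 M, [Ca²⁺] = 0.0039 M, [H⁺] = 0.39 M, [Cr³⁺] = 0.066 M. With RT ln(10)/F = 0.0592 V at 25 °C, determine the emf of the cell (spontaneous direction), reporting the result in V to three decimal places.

Cr₂O₇²⁻/Cr³⁺ is the cathode (higher E°), Ca²⁺/Ca the anode: E°cell = +1.33 − (-2.88) = +4.21 V, n = 6.
Overall: Cr₂O₇²⁻(aq) + 14 H⁺(aq) + 3 Ca(s) → 2 Cr³⁺(aq) + 7 H₂O(l) + 3 Ca²⁺(aq)
Q = [Cr³⁺]^2·[Ca²⁺]^3 / ([Cr₂O₇²⁻]·[H⁺]^14); log Q = -2.093.
E = E° − (0.0592/n) log Q = +4.21 − (0.0592/6)(-2.093) = +4.231 V.

+4.231 V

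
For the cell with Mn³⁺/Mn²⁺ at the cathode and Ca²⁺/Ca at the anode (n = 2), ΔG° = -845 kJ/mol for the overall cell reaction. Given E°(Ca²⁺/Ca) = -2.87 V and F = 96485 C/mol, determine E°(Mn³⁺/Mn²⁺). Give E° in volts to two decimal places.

+1.51 V

E°cell = −ΔG°/(nF) = −(-845×10³)/((2)(96485)) = +4.379 V.
Since Mn³⁺/Mn²⁺ is the cathode and Ca²⁺/Ca the anode, E°cell = E°(Mn³⁺/Mn²⁺) − E°(Ca²⁺/Ca).
So E°(Mn³⁺/Mn²⁺) = E°cell + E°(Ca²⁺/Ca) = +4.379 + (-2.87) = +1.51 V.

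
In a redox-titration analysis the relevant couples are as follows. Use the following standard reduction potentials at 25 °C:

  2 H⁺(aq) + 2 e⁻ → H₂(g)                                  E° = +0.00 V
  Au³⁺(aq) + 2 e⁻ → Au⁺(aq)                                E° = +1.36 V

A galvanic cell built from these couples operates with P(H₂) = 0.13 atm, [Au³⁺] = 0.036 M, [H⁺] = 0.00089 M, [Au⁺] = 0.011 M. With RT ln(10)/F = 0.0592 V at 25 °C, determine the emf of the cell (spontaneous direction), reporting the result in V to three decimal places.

Au³⁺/Au⁺ is the cathode (higher E°), H⁺/H₂ the anode: E°cell = +1.36 − (+0.00) = +1.36 V, n = 2.
Overall: Au³⁺(aq) + H₂(g) → Au⁺(aq) + 2 H⁺(aq)
Q = [Au⁺]·[H⁺]^2 / ([Au³⁺]·P(H₂)); log Q = -5.730.
E = E° − (0.0592/n) log Q = +1.36 − (0.0592/2)(-5.730) = +1.530 V.

+1.530 V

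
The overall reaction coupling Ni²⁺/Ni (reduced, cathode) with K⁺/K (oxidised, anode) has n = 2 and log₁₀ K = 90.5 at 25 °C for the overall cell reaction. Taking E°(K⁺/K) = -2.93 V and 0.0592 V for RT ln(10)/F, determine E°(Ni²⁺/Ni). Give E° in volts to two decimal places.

-0.25 V

E°cell = (0.0592/n)·log K = (0.0592/2)(90.5) = +2.679 V.
Since Ni²⁺/Ni is the cathode and K⁺/K the anode, E°cell = E°(Ni²⁺/Ni) − E°(K⁺/K).
So E°(Ni²⁺/Ni) = E°cell + E°(K⁺/K) = +2.679 + (-2.93) = -0.25 V.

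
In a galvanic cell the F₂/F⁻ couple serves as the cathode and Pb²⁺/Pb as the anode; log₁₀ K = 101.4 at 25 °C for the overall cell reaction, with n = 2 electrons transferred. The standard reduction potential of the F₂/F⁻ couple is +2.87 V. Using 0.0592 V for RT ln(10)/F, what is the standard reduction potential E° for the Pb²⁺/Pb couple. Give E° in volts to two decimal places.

E°cell = (0.0592/n)·log K = (0.0592/2)(101.4) = +3.001 V.
Since F₂/F⁻ is the cathode and Pb²⁺/Pb the anode, E°cell = E°(F₂/F⁻) − E°(Pb²⁺/Pb).
So E°(Pb²⁺/Pb) = E°(F₂/F⁻) − E°cell = (+2.87) − (+3.001) = -0.13 V.

-0.13 V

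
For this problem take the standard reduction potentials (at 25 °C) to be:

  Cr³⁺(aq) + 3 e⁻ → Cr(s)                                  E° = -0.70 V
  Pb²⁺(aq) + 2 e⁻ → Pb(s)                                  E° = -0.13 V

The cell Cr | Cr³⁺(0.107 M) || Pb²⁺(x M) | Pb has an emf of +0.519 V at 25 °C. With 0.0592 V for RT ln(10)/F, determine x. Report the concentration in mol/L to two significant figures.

0.0043 M

Pb²⁺/Pb is the cathode, Cr³⁺/Cr the anode: E°cell = +0.57 V, n = 6.
Overall reaction: 3 Pb²⁺(aq) + 2 Cr(s) → 3 Pb(s) + 2 Cr³⁺(aq); Q = [Cr³⁺]^2/[Pb²⁺]^3.
From E = E° − (0.0592/n) log Q: log Q = (E° − E)·n/0.0592 = (+0.57 − (+0.519))·6/0.0592 = 5.1689.
So 3·log[Pb²⁺] = 2·log(0.107) − log Q = -1.9412 − (5.1689) = -7.1101; log[Pb²⁺] = -7.1101 / 3 = -2.3700; [Pb²⁺] = 10^(-2.3700) ≈ 0.0043 M.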